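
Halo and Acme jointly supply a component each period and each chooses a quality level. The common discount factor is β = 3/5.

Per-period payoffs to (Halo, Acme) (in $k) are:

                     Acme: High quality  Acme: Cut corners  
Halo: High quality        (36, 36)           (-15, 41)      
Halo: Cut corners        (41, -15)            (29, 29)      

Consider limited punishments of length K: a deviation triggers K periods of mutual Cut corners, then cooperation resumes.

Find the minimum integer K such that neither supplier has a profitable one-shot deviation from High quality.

IC: β(1−β^K)/(1−β) ≥ (41−36)/(36−29) = 5/7.
With β = 3/5: need 1 − β^K ≥ 5/7·(1−3/5)/(3/5), i.e. β^K ≤ 0.5238.
Since (3/5)^1 = 0.6000 and (3/5)^2 = 0.3600, the smallest such K is 2.

2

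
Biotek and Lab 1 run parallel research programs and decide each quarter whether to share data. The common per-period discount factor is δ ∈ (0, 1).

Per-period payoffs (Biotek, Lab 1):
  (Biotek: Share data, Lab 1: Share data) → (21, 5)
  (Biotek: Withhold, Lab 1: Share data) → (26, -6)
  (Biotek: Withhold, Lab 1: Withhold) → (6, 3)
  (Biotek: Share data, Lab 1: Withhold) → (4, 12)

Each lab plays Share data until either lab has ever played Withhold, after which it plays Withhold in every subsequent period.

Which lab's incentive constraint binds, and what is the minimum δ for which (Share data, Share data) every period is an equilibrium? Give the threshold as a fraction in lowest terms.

Biotek: cooperation gives 21 each period; deviation gives 26 once then 6 forever.
  21/(1−δ) ≥ 26 + 6δ/(1−δ) ⇒ δ ≥ 5/20 = 1/4.
Lab 1: cooperation gives 5 each period; deviation gives 12 once then 3 forever.
  δ ≥ 7/9.
Both must hold, so the binding constraint is Lab 1's: δ ≥ 7/9.

Lab 1; δ ≥ 7/9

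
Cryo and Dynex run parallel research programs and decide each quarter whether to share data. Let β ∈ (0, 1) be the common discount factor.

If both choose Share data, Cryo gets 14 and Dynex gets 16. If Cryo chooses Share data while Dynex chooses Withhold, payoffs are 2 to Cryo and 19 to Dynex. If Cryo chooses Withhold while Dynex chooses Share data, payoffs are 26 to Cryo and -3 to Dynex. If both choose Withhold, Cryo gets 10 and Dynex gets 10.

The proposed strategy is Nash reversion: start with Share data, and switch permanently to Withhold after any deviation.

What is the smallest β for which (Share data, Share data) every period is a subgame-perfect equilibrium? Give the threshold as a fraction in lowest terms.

3/4

For Cryo: deviation gain 26−14 = 12, per-period punishment loss 14−10 = 4. IC gives β ≥ 12/16 = 3/4.
For Dynex: gain 3, loss 6 per period, so β ≥ 3/9 = 1/3.
The tighter constraint is Cryo's, so cooperation needs β ≥ 3/4.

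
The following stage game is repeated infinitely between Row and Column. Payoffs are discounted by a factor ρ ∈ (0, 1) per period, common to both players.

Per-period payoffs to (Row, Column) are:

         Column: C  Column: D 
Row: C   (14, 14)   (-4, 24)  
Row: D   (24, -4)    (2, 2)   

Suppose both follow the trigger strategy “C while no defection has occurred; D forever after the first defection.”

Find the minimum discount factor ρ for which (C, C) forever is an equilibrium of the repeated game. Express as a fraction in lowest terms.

5/11

Under grim trigger the critical discount factor is (T−C)/(T−P) with T = 24, C = 14, P = 2.
ρ* = (24−14)/(24−2) = 10/22 = 5/11.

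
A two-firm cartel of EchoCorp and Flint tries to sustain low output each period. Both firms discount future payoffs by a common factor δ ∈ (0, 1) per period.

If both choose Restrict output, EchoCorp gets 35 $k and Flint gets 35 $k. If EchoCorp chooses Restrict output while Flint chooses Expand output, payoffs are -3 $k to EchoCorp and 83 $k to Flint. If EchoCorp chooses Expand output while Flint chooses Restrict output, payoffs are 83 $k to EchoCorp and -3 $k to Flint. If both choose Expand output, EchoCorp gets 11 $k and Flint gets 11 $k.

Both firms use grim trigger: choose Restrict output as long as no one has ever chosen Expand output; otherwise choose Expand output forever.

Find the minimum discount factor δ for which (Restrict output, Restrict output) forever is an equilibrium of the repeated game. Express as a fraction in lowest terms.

2/3

One-period gain from deviating is 83 − 35 = 48. The loss is 35 − 11 = 24 in every subsequent period, with present value 24·δ/(1−δ).
Deviation is unprofitable when 24·δ/(1−δ) ≥ 48, i.e. δ/(1−δ) ≥ 2.
Equivalently δ ≥ 48/(48+24) = 2/3.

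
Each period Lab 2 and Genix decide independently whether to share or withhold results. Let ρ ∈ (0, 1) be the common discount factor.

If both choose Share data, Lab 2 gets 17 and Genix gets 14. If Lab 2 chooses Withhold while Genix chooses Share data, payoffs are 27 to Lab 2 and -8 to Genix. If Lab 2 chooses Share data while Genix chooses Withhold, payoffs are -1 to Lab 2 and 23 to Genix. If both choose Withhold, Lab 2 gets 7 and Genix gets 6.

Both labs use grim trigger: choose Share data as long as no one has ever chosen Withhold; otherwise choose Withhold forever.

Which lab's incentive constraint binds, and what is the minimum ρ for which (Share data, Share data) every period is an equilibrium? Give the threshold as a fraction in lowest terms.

Lab 2: cooperation gives 17 each period; deviation gives 27 once then 7 forever.
  17/(1−ρ) ≥ 27 + 7ρ/(1−ρ) ⇒ ρ ≥ 10/20 = 1/2.
Genix: cooperation gives 14 each period; deviation gives 23 once then 6 forever.
  ρ ≥ 9/17.
Both must hold, so the binding constraint is Genix's: ρ ≥ 9/17.

Genix; ρ ≥ 9/17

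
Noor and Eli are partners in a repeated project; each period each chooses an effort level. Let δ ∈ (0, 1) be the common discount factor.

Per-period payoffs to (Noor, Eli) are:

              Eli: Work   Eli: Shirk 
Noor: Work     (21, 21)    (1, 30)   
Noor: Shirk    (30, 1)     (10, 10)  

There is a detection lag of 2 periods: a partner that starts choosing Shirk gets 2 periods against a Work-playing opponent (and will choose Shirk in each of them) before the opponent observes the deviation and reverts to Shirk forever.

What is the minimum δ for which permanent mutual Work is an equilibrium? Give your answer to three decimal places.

0.671

The best deviation is to choose Shirk for all 2 undetected periods, earning 30 each, then 10 forever once detected.
Deviation value: 30(1−δ^2)/(1−δ) + 10δ^2/(1−δ); cooperation value: 21/(1−δ).
IC: 21 ≥ 30(1−δ^2) + 10δ^2 = 30 − 20δ^2.
So δ^2 ≥ 9/20, giving δ ≥ (9/20)^(1/2) ≈ 0.671.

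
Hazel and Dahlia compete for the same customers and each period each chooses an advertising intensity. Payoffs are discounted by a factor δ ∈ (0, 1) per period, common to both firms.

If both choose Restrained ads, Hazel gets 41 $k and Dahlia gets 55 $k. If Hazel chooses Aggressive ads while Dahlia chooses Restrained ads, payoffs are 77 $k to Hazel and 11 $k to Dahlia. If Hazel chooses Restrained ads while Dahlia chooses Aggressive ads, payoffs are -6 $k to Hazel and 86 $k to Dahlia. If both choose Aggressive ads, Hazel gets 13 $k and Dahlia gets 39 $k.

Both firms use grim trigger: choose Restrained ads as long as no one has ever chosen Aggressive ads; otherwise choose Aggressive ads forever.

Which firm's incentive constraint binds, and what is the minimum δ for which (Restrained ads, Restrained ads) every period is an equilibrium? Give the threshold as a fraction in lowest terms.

Dahlia; δ ≥ 31/47

Hazel's threshold: (77−41)/(77−13) = 9/16.
Dahlia's threshold: (86−55)/(86−39) = 31/47.
9/16 < 31/47, so Dahlia binds and δ* = 31/47.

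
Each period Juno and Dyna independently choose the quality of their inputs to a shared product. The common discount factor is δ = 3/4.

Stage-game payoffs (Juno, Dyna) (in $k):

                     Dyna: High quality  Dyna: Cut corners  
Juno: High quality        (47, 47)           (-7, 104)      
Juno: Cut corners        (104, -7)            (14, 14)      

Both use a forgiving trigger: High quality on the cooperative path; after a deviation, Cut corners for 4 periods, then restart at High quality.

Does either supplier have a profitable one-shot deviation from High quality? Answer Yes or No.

IC: δ+…+δ^4 ≥ (104−47)/(47−14) = 19/11.
At δ = 3/4: partial sum = 2.0508 ≥ 1.7273. Cooperation sustainable.

No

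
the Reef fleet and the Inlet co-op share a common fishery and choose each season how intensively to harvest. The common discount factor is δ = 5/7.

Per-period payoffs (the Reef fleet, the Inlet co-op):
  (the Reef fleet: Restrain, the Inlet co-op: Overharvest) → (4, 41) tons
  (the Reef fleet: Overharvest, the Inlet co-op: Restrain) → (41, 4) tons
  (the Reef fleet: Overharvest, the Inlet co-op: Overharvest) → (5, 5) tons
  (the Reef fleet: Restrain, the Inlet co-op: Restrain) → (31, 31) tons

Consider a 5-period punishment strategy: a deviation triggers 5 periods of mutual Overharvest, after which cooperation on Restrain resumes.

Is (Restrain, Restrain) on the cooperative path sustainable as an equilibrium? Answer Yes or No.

IC: δ+…+δ^5 ≥ (41−31)/(31−5) = 5/13.
At δ = 5/7: partial sum = 2.0352 ≥ 0.3846. Cooperation sustainable.

Yes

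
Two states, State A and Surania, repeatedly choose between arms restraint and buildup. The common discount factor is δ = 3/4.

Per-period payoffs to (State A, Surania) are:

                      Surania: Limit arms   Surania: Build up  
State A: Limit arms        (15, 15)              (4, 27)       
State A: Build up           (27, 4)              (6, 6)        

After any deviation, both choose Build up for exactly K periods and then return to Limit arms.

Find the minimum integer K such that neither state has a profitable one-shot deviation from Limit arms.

IC: δ(1−δ^K)/(1−δ) ≥ (27−15)/(15−6) = 4/3.
With δ = 3/4: need 1 − δ^K ≥ 4/3·(1−3/4)/(3/4), i.e. δ^K ≤ 0.5556.
Since (3/4)^2 = 0.5625 and (3/4)^3 = 0.4219, the smallest such K is 3.

3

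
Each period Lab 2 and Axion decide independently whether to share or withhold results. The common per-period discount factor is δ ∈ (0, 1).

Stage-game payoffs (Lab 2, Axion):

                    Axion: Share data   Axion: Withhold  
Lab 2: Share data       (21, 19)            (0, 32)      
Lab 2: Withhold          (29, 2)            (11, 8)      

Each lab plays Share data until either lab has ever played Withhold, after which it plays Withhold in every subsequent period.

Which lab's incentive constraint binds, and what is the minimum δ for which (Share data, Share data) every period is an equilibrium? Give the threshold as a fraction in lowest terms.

Lab 2: cooperation gives 21 each period; deviation gives 29 once then 11 forever.
  21/(1−δ) ≥ 29 + 11δ/(1−δ) ⇒ δ ≥ 8/18 = 4/9.
Axion: cooperation gives 19 each period; deviation gives 32 once then 8 forever.
  δ ≥ 13/24.
Both must hold, so the binding constraint is Axion's: δ ≥ 13/24.

Axion; δ ≥ 13/24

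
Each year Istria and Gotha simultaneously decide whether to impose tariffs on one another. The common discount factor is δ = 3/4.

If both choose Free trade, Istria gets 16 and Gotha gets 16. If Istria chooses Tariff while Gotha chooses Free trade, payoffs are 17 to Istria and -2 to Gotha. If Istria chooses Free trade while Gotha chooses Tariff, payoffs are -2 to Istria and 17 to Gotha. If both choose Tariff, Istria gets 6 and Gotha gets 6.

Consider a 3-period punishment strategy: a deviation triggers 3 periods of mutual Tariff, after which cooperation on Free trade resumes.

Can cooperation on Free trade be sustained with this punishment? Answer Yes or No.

IC: δ+…+δ^3 ≥ (17−16)/(16−6) = 1/10.
At δ = 3/4: partial sum = 1.7344 ≥ 0.1000. Cooperation sustainable.

Yes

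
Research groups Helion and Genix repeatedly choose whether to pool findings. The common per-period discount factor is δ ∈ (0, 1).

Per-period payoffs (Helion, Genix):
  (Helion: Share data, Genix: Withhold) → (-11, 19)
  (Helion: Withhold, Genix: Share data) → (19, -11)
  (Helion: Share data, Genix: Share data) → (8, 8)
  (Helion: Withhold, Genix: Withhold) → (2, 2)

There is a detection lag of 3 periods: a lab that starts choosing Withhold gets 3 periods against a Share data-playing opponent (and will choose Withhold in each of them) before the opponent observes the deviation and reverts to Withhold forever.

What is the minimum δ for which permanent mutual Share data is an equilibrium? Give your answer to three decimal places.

A deviator earns 19 for 3 periods, then 2 forever; cooperating earns 8 forever. Multiplying the IC by (1−δ):
8 ≥ 19(1−δ^3) + 2δ^3, so 17·δ^3 ≥ 11 and δ^3 ≥ 11/17.
δ ≥ (11/17)^(1/3) ≈ 0.865.

0.865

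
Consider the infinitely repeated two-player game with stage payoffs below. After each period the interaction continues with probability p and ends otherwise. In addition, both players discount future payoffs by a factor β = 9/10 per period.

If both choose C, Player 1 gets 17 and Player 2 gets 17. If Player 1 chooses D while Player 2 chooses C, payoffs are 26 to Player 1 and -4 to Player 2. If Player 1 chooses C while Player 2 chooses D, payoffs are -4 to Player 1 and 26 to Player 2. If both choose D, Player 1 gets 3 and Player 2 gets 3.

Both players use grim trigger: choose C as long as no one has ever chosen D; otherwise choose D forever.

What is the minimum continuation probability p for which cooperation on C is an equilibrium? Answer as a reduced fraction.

Expected continuation weight on next period's payoff is β·p = 9/10·p, which plays the role of the discount factor.
Cooperation requires 9/10·p ≥ (26−17)/(26−3) = 9/23, hence p ≥ 10/23.

10/23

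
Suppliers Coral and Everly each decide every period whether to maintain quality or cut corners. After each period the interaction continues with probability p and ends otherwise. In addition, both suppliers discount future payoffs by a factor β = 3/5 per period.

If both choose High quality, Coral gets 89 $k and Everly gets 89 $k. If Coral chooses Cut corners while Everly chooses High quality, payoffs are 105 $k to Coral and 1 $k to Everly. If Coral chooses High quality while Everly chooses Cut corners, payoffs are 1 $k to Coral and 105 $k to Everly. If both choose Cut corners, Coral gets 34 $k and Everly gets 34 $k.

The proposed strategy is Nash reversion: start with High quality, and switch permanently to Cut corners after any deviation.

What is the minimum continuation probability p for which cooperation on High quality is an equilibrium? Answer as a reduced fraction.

Expected continuation weight on next period's payoff is β·p = 3/5·p, which plays the role of the discount factor.
Cooperation requires 3/5·p ≥ (105−89)/(105−34) = 16/71, hence p ≥ 80/213.

80/213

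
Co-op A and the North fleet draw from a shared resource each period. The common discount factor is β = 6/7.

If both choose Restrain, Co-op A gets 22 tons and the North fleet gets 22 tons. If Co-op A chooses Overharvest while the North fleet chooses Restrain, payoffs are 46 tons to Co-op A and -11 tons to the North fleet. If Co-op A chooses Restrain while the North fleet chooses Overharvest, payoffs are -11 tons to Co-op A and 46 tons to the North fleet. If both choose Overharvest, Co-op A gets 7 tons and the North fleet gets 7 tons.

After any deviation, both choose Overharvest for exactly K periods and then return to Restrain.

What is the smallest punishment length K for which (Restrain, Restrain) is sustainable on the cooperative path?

IC: β(1−β^K)/(1−β) ≥ (46−22)/(22−7) = 8/5.
With β = 6/7: need 1 − β^K ≥ 8/5·(1−6/7)/(6/7), i.e. β^K ≤ 0.7333.
Since (6/7)^2 = 0.7347 and (6/7)^3 = 0.6297, the smallest such K is 3.

3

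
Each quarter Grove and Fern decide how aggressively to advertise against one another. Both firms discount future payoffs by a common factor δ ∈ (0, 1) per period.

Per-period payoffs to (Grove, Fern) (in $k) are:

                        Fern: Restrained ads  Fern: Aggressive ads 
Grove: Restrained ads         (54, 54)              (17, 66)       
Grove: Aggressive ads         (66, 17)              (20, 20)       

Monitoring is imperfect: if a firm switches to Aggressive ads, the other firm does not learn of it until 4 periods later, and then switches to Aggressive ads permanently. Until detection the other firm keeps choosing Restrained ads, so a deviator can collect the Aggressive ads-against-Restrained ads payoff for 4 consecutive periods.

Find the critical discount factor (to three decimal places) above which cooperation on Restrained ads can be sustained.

0.715

Deviating for the 4 undetected periods gains 66−54 = 12 per period over cooperation, then loses 54−20 = 34 per period forever once punishment starts.
Gain: 12(1 + δ + … + δ^3); loss: 34·δ^4/(1−δ).
No profitable deviation ⇔ 12(1−δ^4) ≤ 34·δ^4, i.e. δ^4 ≥ 12/(12+34) = 6/23.
Hence δ ≥ (6/23)^(1/4) ≈ 0.715.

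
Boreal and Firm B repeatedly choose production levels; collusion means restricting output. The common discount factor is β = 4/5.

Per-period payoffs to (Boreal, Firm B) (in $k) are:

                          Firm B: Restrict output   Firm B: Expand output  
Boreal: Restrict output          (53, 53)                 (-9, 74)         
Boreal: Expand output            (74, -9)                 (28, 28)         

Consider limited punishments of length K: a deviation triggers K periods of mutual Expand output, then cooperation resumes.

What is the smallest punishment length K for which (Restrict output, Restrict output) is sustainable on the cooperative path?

2

Need Σ_{k=1}^{K} β^k ≥ (74−53)/(53−28) = 0.8400 at β = 4/5.
At K = 1 the sum is 0.8000 < 0.8400; at K = 2 it is 1.4400 ≥ 0.8400.
So the minimum punishment length is K = 2.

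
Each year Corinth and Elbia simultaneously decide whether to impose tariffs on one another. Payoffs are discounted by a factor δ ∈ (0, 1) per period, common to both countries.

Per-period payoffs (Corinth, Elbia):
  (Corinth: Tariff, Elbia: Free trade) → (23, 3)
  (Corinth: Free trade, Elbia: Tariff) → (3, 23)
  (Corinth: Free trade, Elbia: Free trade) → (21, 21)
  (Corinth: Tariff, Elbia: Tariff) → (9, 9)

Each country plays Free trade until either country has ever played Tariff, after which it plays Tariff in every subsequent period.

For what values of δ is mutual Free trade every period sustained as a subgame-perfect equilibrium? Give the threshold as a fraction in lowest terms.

21/(1−δ) ≥ 23 + 9δ/(1−δ)
21 ≥ 23 − 14δ
δ ≥ 2/14 = 1/7.

1/7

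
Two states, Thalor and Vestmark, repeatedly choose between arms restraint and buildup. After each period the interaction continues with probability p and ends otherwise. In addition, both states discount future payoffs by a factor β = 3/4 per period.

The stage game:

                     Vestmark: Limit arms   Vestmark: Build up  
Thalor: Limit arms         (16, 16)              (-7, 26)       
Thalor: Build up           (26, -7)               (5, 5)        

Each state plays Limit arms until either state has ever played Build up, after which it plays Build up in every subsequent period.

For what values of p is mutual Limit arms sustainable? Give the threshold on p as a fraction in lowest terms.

With continuation probability p and discount β, the effective per-period discount factor is βp.
Grim-trigger IC: βp ≥ (26−16)/(26−5) = 10/21.
So p ≥ (10/21)/(3/4) = 40/63.

40/63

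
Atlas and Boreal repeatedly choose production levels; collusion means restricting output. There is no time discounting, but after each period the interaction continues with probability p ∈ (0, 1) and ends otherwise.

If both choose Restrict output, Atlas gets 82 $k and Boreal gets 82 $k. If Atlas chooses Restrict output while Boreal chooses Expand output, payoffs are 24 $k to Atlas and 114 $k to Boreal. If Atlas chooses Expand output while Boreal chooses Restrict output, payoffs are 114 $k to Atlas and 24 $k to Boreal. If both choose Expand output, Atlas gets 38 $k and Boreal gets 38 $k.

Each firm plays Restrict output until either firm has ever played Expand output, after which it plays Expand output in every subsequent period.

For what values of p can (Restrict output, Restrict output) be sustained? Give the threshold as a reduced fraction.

With no time discounting, the continuation probability p plays the role of the discount factor.
Grim-trigger IC: 82/(1−p) ≥ 114 + 38p/(1−p) ⇒ p ≥ (114−82)/(114−38) = 8/19.

8/19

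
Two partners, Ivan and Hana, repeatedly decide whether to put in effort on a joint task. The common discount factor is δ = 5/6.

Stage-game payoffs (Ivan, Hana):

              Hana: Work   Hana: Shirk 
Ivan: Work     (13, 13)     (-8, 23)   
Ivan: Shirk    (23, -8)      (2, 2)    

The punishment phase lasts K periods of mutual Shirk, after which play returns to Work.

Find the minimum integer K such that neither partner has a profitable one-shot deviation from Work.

2

IC: δ(1−δ^K)/(1−δ) ≥ (23−13)/(13−2) = 10/11.
With δ = 5/6: need 1 − δ^K ≥ 10/11·(1−5/6)/(5/6), i.e. δ^K ≤ 0.8182.
Since (5/6)^1 = 0.8333 and (5/6)^2 = 0.6944, the smallest such K is 2.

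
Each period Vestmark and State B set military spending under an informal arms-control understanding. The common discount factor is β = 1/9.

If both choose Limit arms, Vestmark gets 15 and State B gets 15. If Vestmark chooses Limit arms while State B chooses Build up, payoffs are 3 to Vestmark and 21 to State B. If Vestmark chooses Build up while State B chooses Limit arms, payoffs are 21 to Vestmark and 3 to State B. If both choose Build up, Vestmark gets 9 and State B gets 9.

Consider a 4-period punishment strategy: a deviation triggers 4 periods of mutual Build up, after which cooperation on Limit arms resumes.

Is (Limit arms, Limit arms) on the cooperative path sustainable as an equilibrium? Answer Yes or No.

No

IC: β+…+β^4 ≥ (21−15)/(15−9) = 1.
At β = 1/9: partial sum = 0.1250 < 1.0000. Cooperation not sustainable.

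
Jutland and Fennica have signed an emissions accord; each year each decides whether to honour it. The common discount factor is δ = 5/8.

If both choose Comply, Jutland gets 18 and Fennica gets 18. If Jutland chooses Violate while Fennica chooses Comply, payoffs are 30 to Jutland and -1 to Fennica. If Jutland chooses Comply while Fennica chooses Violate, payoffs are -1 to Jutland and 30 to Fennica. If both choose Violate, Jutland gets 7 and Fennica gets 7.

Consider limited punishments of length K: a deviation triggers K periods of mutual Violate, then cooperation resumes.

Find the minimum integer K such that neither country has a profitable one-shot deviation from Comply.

Need Σ_{k=1}^{K} δ^k ≥ (30−18)/(18−7) = 1.0909 at δ = 5/8.
At K = 2 the sum is 1.0156 < 1.0909; at K = 3 it is 1.2598 ≥ 1.0909.
So the minimum punishment length is K = 3.

3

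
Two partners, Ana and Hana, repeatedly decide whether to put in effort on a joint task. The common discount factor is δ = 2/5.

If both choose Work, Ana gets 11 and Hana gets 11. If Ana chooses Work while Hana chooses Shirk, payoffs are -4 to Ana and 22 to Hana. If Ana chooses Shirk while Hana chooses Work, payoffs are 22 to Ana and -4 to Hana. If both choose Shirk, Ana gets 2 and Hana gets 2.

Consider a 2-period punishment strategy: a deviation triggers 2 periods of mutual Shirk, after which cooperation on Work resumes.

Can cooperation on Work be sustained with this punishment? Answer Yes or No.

No

IC: δ+…+δ^2 ≥ (22−11)/(11−2) = 11/9.
At δ = 2/5: partial sum = 0.5600 < 1.2222. Cooperation not sustainable.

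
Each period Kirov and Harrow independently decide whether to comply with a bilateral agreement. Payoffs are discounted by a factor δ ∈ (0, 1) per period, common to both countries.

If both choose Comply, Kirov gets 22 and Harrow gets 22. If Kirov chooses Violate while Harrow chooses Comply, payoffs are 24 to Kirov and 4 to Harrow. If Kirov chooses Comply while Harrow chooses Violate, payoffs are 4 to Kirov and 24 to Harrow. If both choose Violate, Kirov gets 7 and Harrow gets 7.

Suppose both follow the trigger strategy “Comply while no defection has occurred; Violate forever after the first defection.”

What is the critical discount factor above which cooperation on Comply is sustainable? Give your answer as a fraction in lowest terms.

One-period gain from deviating is 24 − 22 = 2. The loss is 22 − 7 = 15 in every subsequent period, with present value 15·δ/(1−δ).
Deviation is unprofitable when 15·δ/(1−δ) ≥ 2, i.e. δ/(1−δ) ≥ 2/15.
Equivalently δ ≥ 2/(2+15) = 2/17.

2/17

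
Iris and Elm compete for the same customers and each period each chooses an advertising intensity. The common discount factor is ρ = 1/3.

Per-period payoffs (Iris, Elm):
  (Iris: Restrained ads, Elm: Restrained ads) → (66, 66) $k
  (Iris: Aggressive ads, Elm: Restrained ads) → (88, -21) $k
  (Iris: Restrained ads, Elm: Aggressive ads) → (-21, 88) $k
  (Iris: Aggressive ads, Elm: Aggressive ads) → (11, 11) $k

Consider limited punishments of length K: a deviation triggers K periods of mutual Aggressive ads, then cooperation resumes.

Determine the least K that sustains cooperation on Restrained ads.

No profitable deviation requires (66−11)(ρ+…+ρ^K) ≥ 88−66, i.e. ρ+…+ρ^K ≥ 2/5 ≈ 0.4000.
With ρ = 1/3, the partial sums are K=1: 0.3333, K=2: 0.4444.
K = 2 is the first length at which the sum reaches 0.4000.

2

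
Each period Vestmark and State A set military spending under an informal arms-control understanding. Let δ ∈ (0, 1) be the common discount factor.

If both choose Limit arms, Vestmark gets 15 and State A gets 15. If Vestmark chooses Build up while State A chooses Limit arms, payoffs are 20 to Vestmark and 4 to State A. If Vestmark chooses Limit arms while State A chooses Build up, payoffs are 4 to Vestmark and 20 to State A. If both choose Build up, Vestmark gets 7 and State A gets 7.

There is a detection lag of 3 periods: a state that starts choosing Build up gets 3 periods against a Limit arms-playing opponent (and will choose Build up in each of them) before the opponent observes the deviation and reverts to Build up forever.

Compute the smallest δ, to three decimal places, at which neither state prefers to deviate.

0.727

The best deviation is to choose Build up for all 3 undetected periods, earning 20 each, then 7 forever once detected.
Deviation value: 20(1−δ^3)/(1−δ) + 7δ^3/(1−δ); cooperation value: 15/(1−δ).
IC: 15 ≥ 20(1−δ^3) + 7δ^3 = 20 − 13δ^3.
So δ^3 ≥ 5/13, giving δ ≥ (5/13)^(1/3) ≈ 0.727.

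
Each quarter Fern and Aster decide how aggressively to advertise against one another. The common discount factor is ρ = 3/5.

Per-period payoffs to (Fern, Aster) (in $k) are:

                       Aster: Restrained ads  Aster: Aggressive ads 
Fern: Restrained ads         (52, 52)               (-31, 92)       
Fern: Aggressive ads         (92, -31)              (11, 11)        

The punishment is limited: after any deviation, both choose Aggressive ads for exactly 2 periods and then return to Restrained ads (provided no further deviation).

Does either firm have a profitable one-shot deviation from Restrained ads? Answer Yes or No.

Yes

A one-shot deviation gives 92 now, then 11 for 2 periods, then back to 52.
Gain from deviating: (92−52) today; loss: (52−11) in each of the next 2 periods.
No-deviation condition: (52−11)(ρ+…+ρ^2) ≥ 92−52, i.e. ρ+…+ρ^2 ≥ 40/41.
At ρ = 3/5: ρ+…+ρ^2 = 0.9600 < 0.9756.
So cooperation is not sustainable.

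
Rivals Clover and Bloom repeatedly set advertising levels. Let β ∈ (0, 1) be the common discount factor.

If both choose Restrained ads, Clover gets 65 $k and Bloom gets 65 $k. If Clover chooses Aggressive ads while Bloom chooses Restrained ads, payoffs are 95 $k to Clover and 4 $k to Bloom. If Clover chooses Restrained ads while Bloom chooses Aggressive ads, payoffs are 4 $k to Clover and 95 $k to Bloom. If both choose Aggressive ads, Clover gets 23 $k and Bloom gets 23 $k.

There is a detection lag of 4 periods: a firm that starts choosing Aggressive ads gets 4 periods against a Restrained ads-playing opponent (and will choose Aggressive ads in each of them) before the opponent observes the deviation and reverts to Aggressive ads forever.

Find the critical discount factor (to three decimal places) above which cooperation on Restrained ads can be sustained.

The best deviation is to choose Aggressive ads for all 4 undetected periods, earning 95 each, then 23 forever once detected.
Deviation value: 95(1−β^4)/(1−β) + 23β^4/(1−β); cooperation value: 65/(1−β).
IC: 65 ≥ 95(1−β^4) + 23β^4 = 95 − 72β^4.
So β^4 ≥ 30/72 = 5/12, giving β ≥ (5/12)^(1/4) ≈ 0.803.

0.803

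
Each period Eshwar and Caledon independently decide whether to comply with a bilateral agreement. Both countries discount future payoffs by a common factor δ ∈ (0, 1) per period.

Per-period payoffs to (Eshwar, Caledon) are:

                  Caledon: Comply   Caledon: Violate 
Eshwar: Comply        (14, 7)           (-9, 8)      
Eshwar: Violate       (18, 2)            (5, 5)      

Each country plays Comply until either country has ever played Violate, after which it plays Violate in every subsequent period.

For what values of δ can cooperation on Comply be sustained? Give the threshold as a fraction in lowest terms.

Eshwar: cooperation gives 14 each period; deviation gives 18 once then 5 forever.
  14/(1−δ) ≥ 18 + 5δ/(1−δ) ⇒ δ ≥ 4/13.
Caledon: cooperation gives 7 each period; deviation gives 8 once then 5 forever.
  δ ≥ 1/3.
Both must hold, so the binding constraint is Caledon's: δ ≥ 1/3.

1/3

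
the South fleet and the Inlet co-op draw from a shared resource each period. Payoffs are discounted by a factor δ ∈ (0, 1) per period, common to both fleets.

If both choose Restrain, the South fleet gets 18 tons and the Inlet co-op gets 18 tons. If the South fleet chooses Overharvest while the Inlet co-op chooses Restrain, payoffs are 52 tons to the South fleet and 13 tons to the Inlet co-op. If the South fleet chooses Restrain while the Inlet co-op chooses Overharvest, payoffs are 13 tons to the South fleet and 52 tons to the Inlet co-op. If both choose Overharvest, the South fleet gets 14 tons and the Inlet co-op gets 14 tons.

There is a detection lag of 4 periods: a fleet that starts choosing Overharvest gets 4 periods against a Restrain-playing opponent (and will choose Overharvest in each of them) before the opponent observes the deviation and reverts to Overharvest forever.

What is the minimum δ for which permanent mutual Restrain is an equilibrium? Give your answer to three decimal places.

The best deviation is to choose Overharvest for all 4 undetected periods, earning 52 each, then 14 forever once detected.
Deviation value: 52(1−δ^4)/(1−δ) + 14δ^4/(1−δ); cooperation value: 18/(1−δ).
IC: 18 ≥ 52(1−δ^4) + 14δ^4 = 52 − 38δ^4.
So δ^4 ≥ 34/38 = 17/19, giving δ ≥ (17/19)^(1/4) ≈ 0.973.

0.973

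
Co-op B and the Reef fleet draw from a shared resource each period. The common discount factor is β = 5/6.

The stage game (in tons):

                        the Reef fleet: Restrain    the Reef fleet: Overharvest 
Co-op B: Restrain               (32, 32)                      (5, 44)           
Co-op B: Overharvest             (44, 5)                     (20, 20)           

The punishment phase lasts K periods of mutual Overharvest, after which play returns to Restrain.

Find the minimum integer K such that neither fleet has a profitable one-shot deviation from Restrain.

2

Need Σ_{k=1}^{K} β^k ≥ (44−32)/(32−20) = 1.0000 at β = 5/6.
At K = 1 the sum is 0.8333 < 1.0000; at K = 2 it is 1.5278 ≥ 1.0000.
So the minimum punishment length is K = 2.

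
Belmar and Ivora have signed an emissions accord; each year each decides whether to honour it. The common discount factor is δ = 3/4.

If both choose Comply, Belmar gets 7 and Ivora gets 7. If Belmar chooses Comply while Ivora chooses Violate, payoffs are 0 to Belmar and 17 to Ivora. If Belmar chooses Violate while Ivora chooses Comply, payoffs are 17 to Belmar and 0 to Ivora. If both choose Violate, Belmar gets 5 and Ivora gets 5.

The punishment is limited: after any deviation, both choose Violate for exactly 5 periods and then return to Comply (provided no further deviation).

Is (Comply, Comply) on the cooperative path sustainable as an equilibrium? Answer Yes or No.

No

Comparing payoff streams over the 6 periods until play realigns: cooperate → 7(1+δ+…+δ^5); deviate → 17 + 5(δ+…+δ^5).
Cooperation is sustained iff (7−5)(δ+…+δ^5) ≥ 17−7.
δ+…+δ^5 = 3/4·(1−(3/4)^5)/(1−3/4) = 2.2881, and (17−7)/(7−5) = 5.0000.
2.2881 < 5.0000, so cooperation is not sustainable.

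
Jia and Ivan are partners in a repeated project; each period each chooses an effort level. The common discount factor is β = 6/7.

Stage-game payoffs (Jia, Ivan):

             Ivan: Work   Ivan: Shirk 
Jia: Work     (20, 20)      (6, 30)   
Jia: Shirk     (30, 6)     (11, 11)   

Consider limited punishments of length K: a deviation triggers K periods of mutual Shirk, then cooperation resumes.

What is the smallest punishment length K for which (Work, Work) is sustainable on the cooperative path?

2

No profitable deviation requires (20−11)(β+…+β^K) ≥ 30−20, i.e. β+…+β^K ≥ 10/9 ≈ 1.1111.
With β = 6/7, the partial sums are K=1: 0.8571, K=2: 1.5918.
K = 2 is the first length at which the sum reaches 1.1111.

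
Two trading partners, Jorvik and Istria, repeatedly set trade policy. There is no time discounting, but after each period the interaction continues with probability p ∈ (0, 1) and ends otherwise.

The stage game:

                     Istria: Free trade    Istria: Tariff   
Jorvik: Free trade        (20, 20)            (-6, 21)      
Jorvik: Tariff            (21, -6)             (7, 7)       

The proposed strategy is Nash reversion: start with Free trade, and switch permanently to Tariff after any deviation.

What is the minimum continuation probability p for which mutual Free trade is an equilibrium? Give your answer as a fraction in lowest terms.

1/14

Expected cooperation value is 20 + p·20 + p²·20 + … = 20/(1−p); deviation gives 21 + p·7/(1−p).
20 ≥ 21(1−p) + 7p ⇒ 14p ≥ 1 ⇒ p ≥ 1/14.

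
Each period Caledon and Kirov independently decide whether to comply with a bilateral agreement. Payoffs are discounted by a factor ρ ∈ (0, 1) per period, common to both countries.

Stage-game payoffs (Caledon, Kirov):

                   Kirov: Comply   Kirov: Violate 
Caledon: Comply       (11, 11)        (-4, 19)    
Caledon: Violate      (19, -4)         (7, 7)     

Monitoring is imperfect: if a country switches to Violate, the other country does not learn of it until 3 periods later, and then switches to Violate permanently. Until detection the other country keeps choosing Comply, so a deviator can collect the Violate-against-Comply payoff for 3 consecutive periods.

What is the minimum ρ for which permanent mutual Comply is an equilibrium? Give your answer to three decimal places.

A deviator earns 19 for 3 periods, then 7 forever; cooperating earns 11 forever. Multiplying the IC by (1−ρ):
11 ≥ 19(1−ρ^3) + 7ρ^3, so 12·ρ^3 ≥ 8 and ρ^3 ≥ 2/3.
ρ ≥ (2/3)^(1/3) ≈ 0.874.

0.874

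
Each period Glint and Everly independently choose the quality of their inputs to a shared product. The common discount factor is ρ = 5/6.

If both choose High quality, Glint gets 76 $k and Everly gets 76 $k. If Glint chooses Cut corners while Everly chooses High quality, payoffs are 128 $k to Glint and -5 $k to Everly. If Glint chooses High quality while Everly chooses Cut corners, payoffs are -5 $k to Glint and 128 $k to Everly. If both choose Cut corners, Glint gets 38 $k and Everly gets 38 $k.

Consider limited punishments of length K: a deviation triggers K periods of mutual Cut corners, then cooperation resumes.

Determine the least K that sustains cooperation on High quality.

IC: ρ(1−ρ^K)/(1−ρ) ≥ (128−76)/(76−38) = 26/19.
With ρ = 5/6: need 1 − ρ^K ≥ 26/19·(1−5/6)/(5/6), i.e. ρ^K ≤ 0.7263.
Since (5/6)^1 = 0.8333 and (5/6)^2 = 0.6944, the smallest such K is 2.

2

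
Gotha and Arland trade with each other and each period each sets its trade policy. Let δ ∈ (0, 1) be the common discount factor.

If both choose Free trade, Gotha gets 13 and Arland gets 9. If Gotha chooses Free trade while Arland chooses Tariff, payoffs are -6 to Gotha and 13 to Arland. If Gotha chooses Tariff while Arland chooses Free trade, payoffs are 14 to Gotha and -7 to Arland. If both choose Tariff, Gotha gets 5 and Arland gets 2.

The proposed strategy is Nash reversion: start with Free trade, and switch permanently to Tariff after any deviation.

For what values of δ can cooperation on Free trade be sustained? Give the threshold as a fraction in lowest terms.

Gotha: cooperation gives 13 each period; deviation gives 14 once then 5 forever.
  13/(1−δ) ≥ 14 + 5δ/(1−δ) ⇒ δ ≥ 1/9.
Arland: cooperation gives 9 each period; deviation gives 13 once then 2 forever.
  δ ≥ 4/11.
Both must hold, so the binding constraint is Arland's: δ ≥ 4/11.

4/11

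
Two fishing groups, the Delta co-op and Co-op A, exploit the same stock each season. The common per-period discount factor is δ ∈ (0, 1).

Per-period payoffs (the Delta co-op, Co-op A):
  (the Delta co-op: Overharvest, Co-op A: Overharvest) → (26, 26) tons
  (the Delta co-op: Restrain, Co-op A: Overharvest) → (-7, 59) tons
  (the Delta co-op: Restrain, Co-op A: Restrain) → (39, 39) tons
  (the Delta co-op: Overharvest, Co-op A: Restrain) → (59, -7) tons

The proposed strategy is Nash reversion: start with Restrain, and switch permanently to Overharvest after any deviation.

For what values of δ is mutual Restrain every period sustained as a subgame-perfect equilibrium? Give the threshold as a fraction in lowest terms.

One-period gain from deviating is 59 − 39 = 20. The loss is 39 − 26 = 13 in every subsequent period, with present value 13·δ/(1−δ).
Deviation is unprofitable when 13·δ/(1−δ) ≥ 20, i.e. δ/(1−δ) ≥ 20/13.
Equivalently δ ≥ 20/(20+13) = 20/33.

20/33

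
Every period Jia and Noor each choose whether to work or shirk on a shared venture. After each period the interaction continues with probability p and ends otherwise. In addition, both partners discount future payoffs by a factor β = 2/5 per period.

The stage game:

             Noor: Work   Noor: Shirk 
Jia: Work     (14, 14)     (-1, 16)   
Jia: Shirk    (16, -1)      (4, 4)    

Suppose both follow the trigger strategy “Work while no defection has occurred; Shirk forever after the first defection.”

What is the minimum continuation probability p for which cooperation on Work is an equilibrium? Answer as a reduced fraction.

5/12

With continuation probability p and discount β, the effective per-period discount factor is βp.
Grim-trigger IC: βp ≥ (16−14)/(16−4) = 1/6.
So p ≥ (1/6)/(2/5) = 5/12.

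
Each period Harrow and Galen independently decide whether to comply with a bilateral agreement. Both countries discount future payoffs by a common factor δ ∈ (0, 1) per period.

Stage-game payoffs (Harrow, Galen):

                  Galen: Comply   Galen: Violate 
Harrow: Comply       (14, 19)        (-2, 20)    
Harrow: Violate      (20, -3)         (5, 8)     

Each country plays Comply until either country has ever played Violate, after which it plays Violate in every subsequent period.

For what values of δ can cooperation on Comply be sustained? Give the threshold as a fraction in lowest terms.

2/5

Harrow's threshold: (20−14)/(20−5) = 2/5.
Galen's threshold: (20−19)/(20−8) = 1/12.
2/5 > 1/12, so Harrow binds and δ* = 2/5.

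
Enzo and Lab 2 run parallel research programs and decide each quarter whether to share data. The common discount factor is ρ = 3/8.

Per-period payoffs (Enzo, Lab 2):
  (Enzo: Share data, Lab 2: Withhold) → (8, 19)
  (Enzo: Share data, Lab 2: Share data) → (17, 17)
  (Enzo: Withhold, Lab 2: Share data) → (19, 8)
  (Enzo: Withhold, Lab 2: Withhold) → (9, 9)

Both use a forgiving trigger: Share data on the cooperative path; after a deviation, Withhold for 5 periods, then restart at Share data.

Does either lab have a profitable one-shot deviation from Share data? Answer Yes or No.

IC: ρ+…+ρ^5 ≥ (19−17)/(17−9) = 1/4.
At ρ = 3/8: partial sum = 0.5956 ≥ 0.2500. Cooperation sustainable.

No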